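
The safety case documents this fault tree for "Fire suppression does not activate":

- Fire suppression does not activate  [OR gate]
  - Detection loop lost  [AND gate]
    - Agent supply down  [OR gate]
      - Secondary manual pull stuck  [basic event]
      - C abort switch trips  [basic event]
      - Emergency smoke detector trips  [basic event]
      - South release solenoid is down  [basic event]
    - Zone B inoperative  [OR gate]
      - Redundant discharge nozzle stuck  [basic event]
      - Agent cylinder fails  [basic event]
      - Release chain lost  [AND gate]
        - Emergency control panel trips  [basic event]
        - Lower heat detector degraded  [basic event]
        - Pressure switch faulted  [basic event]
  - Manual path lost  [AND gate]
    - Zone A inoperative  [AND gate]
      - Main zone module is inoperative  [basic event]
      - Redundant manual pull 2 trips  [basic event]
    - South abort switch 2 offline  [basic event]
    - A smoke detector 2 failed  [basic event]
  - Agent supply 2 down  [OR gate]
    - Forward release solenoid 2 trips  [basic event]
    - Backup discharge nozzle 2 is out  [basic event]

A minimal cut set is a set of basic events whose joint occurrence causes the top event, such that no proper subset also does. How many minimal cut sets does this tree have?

Agent supply down [OR]: union of children's cut sets → 4 cut set(s).
Release chain lost [AND]: one cut set from each child combined → 1 × 1 × 1 = 1 cut set(s).
Zone B inoperative [OR]: union of children's cut sets → 3 cut set(s).
Detection loop lost [AND]: one cut set from each child combined → 4 × 3 = 12 cut set(s).
Zone A inoperative [AND]: one cut set from each child combined → 1 × 1 = 1 cut set(s).
Manual path lost [AND]: one cut set from each child combined → 1 × 1 × 1 = 1 cut set(s).
Agent supply 2 down [OR]: union of children's cut sets → 2 cut set(s).
Fire suppression does not activate [OR]: union of children's cut sets → 15 cut set(s).

15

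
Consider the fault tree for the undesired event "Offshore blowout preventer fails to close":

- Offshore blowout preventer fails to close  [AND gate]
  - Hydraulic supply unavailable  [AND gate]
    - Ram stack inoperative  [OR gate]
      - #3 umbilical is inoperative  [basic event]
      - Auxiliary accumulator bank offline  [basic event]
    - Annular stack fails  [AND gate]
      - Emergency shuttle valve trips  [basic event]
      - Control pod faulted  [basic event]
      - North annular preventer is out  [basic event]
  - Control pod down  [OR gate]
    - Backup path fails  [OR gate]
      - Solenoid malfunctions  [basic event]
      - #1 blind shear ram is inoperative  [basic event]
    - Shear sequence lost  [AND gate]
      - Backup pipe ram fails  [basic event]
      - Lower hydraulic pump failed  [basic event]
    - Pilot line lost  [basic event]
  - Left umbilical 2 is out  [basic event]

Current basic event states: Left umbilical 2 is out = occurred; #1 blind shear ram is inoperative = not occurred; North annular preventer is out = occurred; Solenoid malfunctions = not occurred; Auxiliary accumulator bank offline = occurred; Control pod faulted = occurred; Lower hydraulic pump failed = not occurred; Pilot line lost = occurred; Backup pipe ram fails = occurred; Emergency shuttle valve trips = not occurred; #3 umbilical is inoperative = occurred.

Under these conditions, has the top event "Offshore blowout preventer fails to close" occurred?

Ram stack inoperative [OR]: #3 umbilical is inoperative=occurs, Auxiliary accumulator bank offline=occurs → at least one input occurs → occurs.
Annular stack fails [AND]: Emergency shuttle valve trips=not, Control pod faulted=occurs, North annular preventer is out=occurs → not all inputs occur → does not occur.
Hydraulic supply unavailable [AND]: Ram stack inoperative=occurs, Annular stack fails=not → not all inputs occur → does not occur.
Backup path fails [OR]: Solenoid malfunctions=not, #1 blind shear ram is inoperative=not → no input occurs → does not occur.
Shear sequence lost [AND]: Backup pipe ram fails=occurs, Lower hydraulic pump failed=not → not all inputs occur → does not occur.
Control pod down [OR]: Backup path fails=not, Shear sequence lost=not, Pilot line lost=occurs → at least one input occurs → occurs.
Offshore blowout preventer fails to close [AND]: Hydraulic supply unavailable=not, Control pod down=occurs, Left umbilical 2 is out=occurs → not all inputs occur → does not occur.

No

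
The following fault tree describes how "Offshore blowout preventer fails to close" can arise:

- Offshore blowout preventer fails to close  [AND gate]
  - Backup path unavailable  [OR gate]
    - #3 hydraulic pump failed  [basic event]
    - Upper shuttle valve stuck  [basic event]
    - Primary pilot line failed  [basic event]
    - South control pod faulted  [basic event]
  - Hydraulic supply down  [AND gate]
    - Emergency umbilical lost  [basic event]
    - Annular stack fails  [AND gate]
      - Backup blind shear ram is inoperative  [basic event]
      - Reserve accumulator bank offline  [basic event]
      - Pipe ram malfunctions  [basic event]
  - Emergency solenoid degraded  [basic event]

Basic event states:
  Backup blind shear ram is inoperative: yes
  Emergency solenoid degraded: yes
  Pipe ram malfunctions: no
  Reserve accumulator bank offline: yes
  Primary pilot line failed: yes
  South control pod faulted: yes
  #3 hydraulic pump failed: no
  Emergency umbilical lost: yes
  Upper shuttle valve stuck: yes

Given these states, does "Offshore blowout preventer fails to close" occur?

No

Backup path unavailable [OR]: #3 hydraulic pump failed=not, Upper shuttle valve stuck=occurs, Primary pilot line failed=occurs, South control pod faulted=occurs → at least one input occurs → occurs.
Annular stack fails [AND]: Backup blind shear ram is inoperative=occurs, Reserve accumulator bank offline=occurs, Pipe ram malfunctions=not → not all inputs occur → does not occur.
Hydraulic supply down [AND]: Emergency umbilical lost=occurs, Annular stack fails=not → not all inputs occur → does not occur.
Offshore blowout preventer fails to close [AND]: Backup path unavailable=occurs, Hydraulic supply down=not, Emergency solenoid degraded=occurs → not all inputs occur → does not occur.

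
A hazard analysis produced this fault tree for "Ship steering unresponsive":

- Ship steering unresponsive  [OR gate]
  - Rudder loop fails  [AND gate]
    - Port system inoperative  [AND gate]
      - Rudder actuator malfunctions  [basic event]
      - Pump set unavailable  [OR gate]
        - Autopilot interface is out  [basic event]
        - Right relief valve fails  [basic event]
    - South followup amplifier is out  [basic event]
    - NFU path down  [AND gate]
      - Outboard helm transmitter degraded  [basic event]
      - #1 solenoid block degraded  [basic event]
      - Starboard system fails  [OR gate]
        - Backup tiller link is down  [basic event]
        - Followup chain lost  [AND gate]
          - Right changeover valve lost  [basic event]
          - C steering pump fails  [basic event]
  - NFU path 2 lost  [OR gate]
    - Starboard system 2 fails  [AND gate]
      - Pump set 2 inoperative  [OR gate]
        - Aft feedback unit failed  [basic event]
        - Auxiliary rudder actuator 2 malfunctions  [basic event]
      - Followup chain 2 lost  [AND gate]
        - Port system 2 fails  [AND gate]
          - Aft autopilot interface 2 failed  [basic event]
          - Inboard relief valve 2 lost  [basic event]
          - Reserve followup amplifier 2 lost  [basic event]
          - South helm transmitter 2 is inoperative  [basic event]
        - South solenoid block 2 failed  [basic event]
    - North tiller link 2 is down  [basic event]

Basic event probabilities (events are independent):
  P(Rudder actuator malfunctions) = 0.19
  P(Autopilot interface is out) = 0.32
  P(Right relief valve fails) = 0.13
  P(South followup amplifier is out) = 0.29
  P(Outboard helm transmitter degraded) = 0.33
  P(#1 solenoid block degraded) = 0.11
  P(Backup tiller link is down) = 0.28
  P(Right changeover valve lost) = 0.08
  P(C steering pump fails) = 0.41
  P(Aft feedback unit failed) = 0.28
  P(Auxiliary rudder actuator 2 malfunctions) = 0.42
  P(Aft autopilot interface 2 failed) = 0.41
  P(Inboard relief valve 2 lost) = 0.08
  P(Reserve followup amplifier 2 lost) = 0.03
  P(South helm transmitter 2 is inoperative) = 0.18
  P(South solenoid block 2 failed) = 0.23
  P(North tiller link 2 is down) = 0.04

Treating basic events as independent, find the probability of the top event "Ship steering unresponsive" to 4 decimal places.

0.0403

P(Pump set unavailable) [OR] = 1 − (1−0.32) × (1−0.13) = 0.408400
P(Port system inoperative) [AND] = 0.19 × 0.408400 = 0.077596
P(Followup chain lost) [AND] = 0.08 × 0.41 = 0.032800
P(Starboard system fails) [OR] = 1 − (1−0.28) × (1−0.032800) = 0.303616
P(NFU path down) [AND] = 0.33 × 0.11 × 0.303616 = 0.011021
P(Rudder loop fails) [AND] = 0.077596 × 0.29 × 0.011021 = 0.000248
P(Pump set 2 inoperative) [OR] = 1 − (1−0.28) × (1−0.42) = 0.582400
P(Port system 2 fails) [AND] = 0.41 × 0.08 × 0.03 × 0.18 = 0.000177
P(Followup chain 2 lost) [AND] = 0.000177 × 0.23 = 0.000041
P(Starboard system 2 fails) [AND] = 0.582400 × 0.000041 = 0.000024
P(NFU path 2 lost) [OR] = 1 − (1−0.000024) × (1−0.04) = 0.040023
P(Ship steering unresponsive) [OR] = 1 − (1−0.000248) × (1−0.040023) = 0.040261
Rounded to 4 decimal places: P(Ship steering unresponsive) ≈ 0.0403.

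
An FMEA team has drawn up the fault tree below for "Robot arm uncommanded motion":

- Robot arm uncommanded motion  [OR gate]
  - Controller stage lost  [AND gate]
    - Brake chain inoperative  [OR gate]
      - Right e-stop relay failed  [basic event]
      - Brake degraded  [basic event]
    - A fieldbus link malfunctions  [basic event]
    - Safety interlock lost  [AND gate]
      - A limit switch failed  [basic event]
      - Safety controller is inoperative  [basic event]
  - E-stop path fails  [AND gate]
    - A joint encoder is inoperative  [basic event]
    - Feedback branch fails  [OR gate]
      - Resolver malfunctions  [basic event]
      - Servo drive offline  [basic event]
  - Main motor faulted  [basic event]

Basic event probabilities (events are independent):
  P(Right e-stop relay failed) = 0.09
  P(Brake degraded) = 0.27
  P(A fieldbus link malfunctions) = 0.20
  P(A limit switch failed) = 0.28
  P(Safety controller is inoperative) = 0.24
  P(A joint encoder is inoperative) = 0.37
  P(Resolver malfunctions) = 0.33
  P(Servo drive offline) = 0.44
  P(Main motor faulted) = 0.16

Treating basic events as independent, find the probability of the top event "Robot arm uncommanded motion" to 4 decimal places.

P(Brake chain inoperative) [OR] = 1 − (1−0.09) × (1−0.27) = 0.335700
P(Safety interlock lost) [AND] = 0.28 × 0.24 = 0.067200
P(Controller stage lost) [AND] = 0.335700 × 0.20 × 0.067200 = 0.004512
P(Feedback branch fails) [OR] = 1 − (1−0.33) × (1−0.44) = 0.624800
P(E-stop path fails) [AND] = 0.37 × 0.624800 = 0.231176
P(Robot arm uncommanded motion) [OR] = 1 − (1−0.004512) × (1−0.231176) × (1−0.16) = 0.357102
Rounded to 4 decimal places: P(Robot arm uncommanded motion) ≈ 0.3571.

0.3571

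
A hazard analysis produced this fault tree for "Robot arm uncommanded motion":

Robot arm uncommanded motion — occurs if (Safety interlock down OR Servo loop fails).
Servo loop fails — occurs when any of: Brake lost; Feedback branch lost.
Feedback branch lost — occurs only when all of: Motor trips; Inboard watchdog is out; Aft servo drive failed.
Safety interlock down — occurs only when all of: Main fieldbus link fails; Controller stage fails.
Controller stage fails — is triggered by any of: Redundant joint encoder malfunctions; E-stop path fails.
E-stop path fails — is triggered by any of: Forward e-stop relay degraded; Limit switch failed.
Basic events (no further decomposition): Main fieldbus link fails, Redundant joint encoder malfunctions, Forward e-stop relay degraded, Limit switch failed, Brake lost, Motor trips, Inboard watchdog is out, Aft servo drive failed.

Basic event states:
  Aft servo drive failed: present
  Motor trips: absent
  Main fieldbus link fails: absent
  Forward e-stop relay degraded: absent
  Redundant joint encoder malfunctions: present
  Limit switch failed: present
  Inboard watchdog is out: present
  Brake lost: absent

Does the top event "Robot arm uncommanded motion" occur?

E-stop path fails [OR]: Forward e-stop relay degraded=not, Limit switch failed=occurs → at least one input occurs → occurs.
Controller stage fails [OR]: Redundant joint encoder malfunctions=occurs, E-stop path fails=occurs → at least one input occurs → occurs.
Safety interlock down [AND]: Main fieldbus link fails=not, Controller stage fails=occurs → not all inputs occur → does not occur.
Feedback branch lost [AND]: Motor trips=not, Inboard watchdog is out=occurs, Aft servo drive failed=occurs → not all inputs occur → does not occur.
Servo loop fails [OR]: Brake lost=not, Feedback branch lost=not → no input occurs → does not occur.
Robot arm uncommanded motion [OR]: Safety interlock down=not, Servo loop fails=not → no input occurs → does not occur.

No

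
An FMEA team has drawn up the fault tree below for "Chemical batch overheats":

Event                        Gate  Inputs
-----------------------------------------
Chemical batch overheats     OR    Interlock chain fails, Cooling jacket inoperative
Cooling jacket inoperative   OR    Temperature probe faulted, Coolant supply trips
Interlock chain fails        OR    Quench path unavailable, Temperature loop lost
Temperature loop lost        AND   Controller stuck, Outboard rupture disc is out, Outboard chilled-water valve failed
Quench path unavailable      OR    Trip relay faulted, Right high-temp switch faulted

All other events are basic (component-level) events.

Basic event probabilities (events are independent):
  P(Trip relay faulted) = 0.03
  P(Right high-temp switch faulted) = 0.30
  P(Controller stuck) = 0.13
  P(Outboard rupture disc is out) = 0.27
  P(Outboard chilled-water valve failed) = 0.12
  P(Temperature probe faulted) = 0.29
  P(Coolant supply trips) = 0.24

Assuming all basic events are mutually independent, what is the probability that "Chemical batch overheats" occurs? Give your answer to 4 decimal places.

P(Quench path unavailable) [OR] = 1 − (1−0.03) × (1−0.30) = 0.321000
P(Temperature loop lost) [AND] = 0.13 × 0.27 × 0.12 = 0.004212
P(Interlock chain fails) [OR] = 1 − (1−0.321000) × (1−0.004212) = 0.323860
P(Cooling jacket inoperative) [OR] = 1 − (1−0.29) × (1−0.24) = 0.460400
P(Chemical batch overheats) [OR] = 1 − (1−0.323860) × (1−0.460400) = 0.635155
Rounded to 4 decimal places: P(Chemical batch overheats) ≈ 0.6352.

0.6352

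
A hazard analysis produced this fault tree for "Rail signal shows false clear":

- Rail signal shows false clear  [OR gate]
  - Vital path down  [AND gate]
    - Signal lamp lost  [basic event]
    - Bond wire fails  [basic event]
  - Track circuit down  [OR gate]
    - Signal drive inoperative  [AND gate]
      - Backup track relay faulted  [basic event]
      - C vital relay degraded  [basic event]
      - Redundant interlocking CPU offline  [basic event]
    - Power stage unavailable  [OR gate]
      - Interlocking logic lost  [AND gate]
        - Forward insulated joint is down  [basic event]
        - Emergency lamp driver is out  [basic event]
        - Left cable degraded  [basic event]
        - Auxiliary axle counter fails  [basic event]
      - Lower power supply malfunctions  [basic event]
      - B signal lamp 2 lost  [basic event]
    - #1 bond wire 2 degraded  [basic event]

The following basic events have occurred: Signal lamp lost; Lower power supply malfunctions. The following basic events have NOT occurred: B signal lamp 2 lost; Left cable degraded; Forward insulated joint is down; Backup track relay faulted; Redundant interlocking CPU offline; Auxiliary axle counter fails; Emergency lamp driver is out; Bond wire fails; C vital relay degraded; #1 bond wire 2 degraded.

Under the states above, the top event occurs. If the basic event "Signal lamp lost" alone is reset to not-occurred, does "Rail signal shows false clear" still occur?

Yes

Counterfactual: set "Signal lamp lost" to not occurred.
Vital path down [AND]: Signal lamp lost=not, Bond wire fails=not → not all inputs occur → does not occur.
Signal drive inoperative [AND]: Backup track relay faulted=not, C vital relay degraded=not, Redundant interlocking CPU offline=not → not all inputs occur → does not occur.
Interlocking logic lost [AND]: Forward insulated joint is down=not, Emergency lamp driver is out=not, Left cable degraded=not, Auxiliary axle counter fails=not → not all inputs occur → does not occur.
Power stage unavailable [OR]: Interlocking logic lost=not, Lower power supply malfunctions=occurs, B signal lamp 2 lost=not → at least one input occurs → occurs.
Track circuit down [OR]: Signal drive inoperative=not, Power stage unavailable=occurs, #1 bond wire 2 degraded=not → at least one input occurs → occurs.
Rail signal shows false clear [OR]: Vital path down=not, Track circuit down=occurs → at least one input occurs → occurs.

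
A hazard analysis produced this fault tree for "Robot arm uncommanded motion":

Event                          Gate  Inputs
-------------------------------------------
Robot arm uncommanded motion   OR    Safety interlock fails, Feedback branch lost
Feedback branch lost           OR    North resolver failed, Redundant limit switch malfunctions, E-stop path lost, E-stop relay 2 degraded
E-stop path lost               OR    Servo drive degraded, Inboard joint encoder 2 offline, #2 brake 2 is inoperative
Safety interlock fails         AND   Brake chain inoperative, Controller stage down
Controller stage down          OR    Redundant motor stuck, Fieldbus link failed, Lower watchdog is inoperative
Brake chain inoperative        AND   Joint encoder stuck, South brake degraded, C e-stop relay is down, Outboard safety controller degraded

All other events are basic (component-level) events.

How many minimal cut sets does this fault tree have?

Brake chain inoperative [AND]: one cut set from each child combined → 1 × 1 × 1 × 1 = 1 cut set(s).
Controller stage down [OR]: union of children's cut sets → 3 cut set(s).
Safety interlock fails [AND]: one cut set from each child combined → 1 × 3 = 3 cut set(s).
E-stop path lost [OR]: union of children's cut sets → 3 cut set(s).
Feedback branch lost [OR]: union of children's cut sets → 6 cut set(s).
Robot arm uncommanded motion [OR]: union of children's cut sets → 9 cut set(s).
Minimal cut sets: {C e-stop relay is down, Joint encoder stuck, Outboard safety controller degraded, Redundant motor stuck, South brake degraded}; {C e-stop relay is down, Fieldbus link failed, Joint encoder stuck, Outboard safety controller degraded, South brake degraded}; {C e-stop relay is down, Joint encoder stuck, Lower watchdog is inoperative, Outboard safety controller degraded, South brake degraded}; {North resolver failed}; {Redundant limit switch malfunctions}; {Servo drive degraded}; {Inboard joint encoder 2 offline}; {#2 brake 2 is inoperative}; {E-stop relay 2 degraded}.

9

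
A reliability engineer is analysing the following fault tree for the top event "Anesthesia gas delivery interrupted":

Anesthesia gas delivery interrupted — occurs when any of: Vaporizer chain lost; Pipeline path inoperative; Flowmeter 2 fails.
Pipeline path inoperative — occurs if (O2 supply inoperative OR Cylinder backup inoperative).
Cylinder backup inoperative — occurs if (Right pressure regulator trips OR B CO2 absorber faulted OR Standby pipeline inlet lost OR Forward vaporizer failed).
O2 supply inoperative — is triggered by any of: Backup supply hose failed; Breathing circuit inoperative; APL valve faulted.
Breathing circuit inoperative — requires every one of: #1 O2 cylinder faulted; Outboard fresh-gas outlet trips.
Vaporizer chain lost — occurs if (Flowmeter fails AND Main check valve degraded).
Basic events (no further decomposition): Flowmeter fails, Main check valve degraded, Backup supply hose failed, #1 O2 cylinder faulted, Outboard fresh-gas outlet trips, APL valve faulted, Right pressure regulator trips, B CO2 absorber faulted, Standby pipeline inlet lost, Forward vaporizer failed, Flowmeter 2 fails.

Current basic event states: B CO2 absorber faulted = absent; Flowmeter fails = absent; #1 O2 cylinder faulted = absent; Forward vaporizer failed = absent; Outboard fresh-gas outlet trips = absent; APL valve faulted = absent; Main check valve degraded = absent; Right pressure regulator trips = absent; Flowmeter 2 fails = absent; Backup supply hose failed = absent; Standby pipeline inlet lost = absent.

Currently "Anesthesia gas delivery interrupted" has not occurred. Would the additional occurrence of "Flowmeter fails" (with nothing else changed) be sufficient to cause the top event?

Counterfactual: set "Flowmeter fails" to occurred.
Vaporizer chain lost [AND]: Flowmeter fails=occurs, Main check valve degraded=not → not all inputs occur → does not occur.
Breathing circuit inoperative [AND]: #1 O2 cylinder faulted=not, Outboard fresh-gas outlet trips=not → not all inputs occur → does not occur.
O2 supply inoperative [OR]: Backup supply hose failed=not, Breathing circuit inoperative=not, APL valve faulted=not → no input occurs → does not occur.
Cylinder backup inoperative [OR]: Right pressure regulator trips=not, B CO2 absorber faulted=not, Standby pipeline inlet lost=not, Forward vaporizer failed=not → no input occurs → does not occur.
Pipeline path inoperative [OR]: O2 supply inoperative=not, Cylinder backup inoperative=not → no input occurs → does not occur.
Anesthesia gas delivery interrupted [OR]: Vaporizer chain lost=not, Pipeline path inoperative=not, Flowmeter 2 fails=not → no input occurs → does not occur.

No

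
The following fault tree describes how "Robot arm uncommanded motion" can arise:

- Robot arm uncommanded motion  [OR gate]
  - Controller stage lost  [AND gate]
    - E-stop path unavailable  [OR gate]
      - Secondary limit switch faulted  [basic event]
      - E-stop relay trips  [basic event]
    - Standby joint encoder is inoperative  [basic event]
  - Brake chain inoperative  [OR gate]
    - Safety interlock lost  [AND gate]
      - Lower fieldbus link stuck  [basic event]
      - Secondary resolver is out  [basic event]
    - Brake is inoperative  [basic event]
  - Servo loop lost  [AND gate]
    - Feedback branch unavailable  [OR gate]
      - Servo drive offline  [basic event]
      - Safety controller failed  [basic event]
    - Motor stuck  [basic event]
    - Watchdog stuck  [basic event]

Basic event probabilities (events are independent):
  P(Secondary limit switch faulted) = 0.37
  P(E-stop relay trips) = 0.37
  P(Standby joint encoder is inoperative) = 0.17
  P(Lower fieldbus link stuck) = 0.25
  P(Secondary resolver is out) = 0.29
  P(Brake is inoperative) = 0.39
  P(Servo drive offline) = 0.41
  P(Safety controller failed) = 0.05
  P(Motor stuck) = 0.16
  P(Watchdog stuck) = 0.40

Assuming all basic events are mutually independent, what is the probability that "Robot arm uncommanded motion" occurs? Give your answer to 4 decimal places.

0.5065

P(E-stop path unavailable) [OR] = 1 − (1−0.37) × (1−0.37) = 0.603100
P(Controller stage lost) [AND] = 0.603100 × 0.17 = 0.102527
P(Safety interlock lost) [AND] = 0.25 × 0.29 = 0.072500
P(Brake chain inoperative) [OR] = 1 − (1−0.072500) × (1−0.39) = 0.434225
P(Feedback branch unavailable) [OR] = 1 − (1−0.41) × (1−0.05) = 0.439500
P(Servo loop lost) [AND] = 0.439500 × 0.16 × 0.40 = 0.028128
P(Robot arm uncommanded motion) [OR] = 1 − (1−0.102527) × (1−0.434225) × (1−0.028128) = 0.506515
Rounded to 4 decimal places: P(Robot arm uncommanded motion) ≈ 0.5065.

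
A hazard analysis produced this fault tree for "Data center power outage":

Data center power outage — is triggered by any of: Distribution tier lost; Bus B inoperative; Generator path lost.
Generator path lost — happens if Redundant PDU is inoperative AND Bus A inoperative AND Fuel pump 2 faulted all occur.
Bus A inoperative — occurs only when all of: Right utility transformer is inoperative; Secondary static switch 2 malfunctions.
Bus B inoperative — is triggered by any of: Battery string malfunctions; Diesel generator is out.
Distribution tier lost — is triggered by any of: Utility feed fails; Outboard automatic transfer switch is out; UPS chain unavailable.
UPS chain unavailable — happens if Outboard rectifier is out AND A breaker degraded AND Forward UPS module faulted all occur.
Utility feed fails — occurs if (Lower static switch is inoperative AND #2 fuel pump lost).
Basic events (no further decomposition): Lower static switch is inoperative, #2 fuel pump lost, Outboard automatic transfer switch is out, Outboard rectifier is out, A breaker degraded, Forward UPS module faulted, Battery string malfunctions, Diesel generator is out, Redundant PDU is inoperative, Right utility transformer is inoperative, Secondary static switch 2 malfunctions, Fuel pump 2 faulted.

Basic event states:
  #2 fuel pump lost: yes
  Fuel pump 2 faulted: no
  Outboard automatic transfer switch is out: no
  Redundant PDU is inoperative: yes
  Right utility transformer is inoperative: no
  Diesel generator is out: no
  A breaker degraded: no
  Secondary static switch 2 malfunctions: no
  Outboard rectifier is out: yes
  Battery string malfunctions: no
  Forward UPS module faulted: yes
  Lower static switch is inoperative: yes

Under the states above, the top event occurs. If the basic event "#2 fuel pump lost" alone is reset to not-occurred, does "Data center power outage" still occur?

Counterfactual: set "#2 fuel pump lost" to not occurred.
Utility feed fails [AND]: Lower static switch is inoperative=occurs, #2 fuel pump lost=not → not all inputs occur → does not occur.
UPS chain unavailable [AND]: Outboard rectifier is out=occurs, A breaker degraded=not, Forward UPS module faulted=occurs → not all inputs occur → does not occur.
Distribution tier lost [OR]: Utility feed fails=not, Outboard automatic transfer switch is out=not, UPS chain unavailable=not → no input occurs → does not occur.
Bus B inoperative [OR]: Battery string malfunctions=not, Diesel generator is out=not → no input occurs → does not occur.
Bus A inoperative [AND]: Right utility transformer is inoperative=not, Secondary static switch 2 malfunctions=not → not all inputs occur → does not occur.
Generator path lost [AND]: Redundant PDU is inoperative=occurs, Bus A inoperative=not, Fuel pump 2 faulted=not → not all inputs occur → does not occur.
Data center power outage [OR]: Distribution tier lost=not, Bus B inoperative=not, Generator path lost=not → no input occurs → does not occur.

No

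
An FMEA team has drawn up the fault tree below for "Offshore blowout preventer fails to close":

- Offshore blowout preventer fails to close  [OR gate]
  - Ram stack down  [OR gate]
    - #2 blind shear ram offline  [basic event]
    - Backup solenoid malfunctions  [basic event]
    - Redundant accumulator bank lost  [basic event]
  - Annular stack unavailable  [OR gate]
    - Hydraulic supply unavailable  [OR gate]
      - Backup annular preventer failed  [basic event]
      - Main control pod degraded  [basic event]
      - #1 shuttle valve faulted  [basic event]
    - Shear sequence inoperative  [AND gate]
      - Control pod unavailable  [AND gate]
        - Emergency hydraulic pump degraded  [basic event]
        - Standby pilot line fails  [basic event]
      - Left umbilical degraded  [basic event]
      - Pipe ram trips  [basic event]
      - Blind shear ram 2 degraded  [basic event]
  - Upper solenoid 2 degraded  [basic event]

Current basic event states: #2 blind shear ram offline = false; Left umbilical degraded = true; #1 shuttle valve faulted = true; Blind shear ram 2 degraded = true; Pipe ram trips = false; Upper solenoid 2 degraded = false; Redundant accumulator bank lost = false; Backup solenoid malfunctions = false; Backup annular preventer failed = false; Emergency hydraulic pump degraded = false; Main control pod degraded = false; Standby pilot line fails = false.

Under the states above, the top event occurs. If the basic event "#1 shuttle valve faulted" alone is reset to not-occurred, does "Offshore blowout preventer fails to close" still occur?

No

Counterfactual: set "#1 shuttle valve faulted" to not occurred.
Ram stack down [OR]: #2 blind shear ram offline=not, Backup solenoid malfunctions=not, Redundant accumulator bank lost=not → no input occurs → does not occur.
Hydraulic supply unavailable [OR]: Backup annular preventer failed=not, Main control pod degraded=not, #1 shuttle valve faulted=not → no input occurs → does not occur.
Control pod unavailable [AND]: Emergency hydraulic pump degraded=not, Standby pilot line fails=not → not all inputs occur → does not occur.
Shear sequence inoperative [AND]: Control pod unavailable=not, Left umbilical degraded=occurs, Pipe ram trips=not, Blind shear ram 2 degraded=occurs → not all inputs occur → does not occur.
Annular stack unavailable [OR]: Hydraulic supply unavailable=not, Shear sequence inoperative=not → no input occurs → does not occur.
Offshore blowout preventer fails to close [OR]: Ram stack down=not, Annular stack unavailable=not, Upper solenoid 2 degraded=not → no input occurs → does not occur.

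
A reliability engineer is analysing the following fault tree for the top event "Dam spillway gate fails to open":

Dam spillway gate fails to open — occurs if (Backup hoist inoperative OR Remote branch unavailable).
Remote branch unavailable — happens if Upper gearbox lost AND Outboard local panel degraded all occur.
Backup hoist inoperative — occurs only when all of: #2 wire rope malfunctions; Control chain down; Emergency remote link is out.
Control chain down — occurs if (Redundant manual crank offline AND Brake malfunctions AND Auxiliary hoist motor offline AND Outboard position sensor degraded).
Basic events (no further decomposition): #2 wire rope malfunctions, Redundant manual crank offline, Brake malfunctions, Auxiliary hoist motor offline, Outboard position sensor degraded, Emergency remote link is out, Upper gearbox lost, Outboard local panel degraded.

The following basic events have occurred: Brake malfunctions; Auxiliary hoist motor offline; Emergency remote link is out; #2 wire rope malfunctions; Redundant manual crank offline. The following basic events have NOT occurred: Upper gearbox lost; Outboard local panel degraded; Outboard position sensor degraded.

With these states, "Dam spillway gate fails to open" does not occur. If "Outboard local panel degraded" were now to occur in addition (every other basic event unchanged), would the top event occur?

Counterfactual: set "Outboard local panel degraded" to occurred.
Control chain down [AND]: Redundant manual crank offline=occurs, Brake malfunctions=occurs, Auxiliary hoist motor offline=occurs, Outboard position sensor degraded=not → not all inputs occur → does not occur.
Backup hoist inoperative [AND]: #2 wire rope malfunctions=occurs, Control chain down=not, Emergency remote link is out=occurs → not all inputs occur → does not occur.
Remote branch unavailable [AND]: Upper gearbox lost=not, Outboard local panel degraded=occurs → not all inputs occur → does not occur.
Dam spillway gate fails to open [OR]: Backup hoist inoperative=not, Remote branch unavailable=not → no input occurs → does not occur.

No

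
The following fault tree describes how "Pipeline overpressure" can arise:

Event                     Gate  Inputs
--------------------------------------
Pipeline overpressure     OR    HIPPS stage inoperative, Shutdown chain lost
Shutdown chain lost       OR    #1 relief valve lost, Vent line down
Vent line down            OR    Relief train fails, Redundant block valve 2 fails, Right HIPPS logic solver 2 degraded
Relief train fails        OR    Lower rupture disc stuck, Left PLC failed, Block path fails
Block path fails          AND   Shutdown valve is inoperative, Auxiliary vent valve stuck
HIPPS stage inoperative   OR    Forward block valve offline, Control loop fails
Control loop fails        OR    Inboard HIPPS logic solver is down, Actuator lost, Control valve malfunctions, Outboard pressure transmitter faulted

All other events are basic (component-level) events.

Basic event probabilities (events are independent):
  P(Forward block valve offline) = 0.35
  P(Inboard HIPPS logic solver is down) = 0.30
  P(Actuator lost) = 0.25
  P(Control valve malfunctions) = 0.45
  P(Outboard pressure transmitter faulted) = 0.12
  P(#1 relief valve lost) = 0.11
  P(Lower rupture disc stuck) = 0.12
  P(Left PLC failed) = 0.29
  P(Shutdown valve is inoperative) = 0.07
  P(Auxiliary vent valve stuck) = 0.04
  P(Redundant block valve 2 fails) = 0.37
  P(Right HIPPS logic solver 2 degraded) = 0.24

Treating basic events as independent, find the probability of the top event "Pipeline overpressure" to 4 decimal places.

0.9561

P(Control loop fails) [OR] = 1 − (1−0.30) × (1−0.25) × (1−0.45) × (1−0.12) = 0.745900
P(HIPPS stage inoperative) [OR] = 1 − (1−0.35) × (1−0.745900) = 0.834835
P(Block path fails) [AND] = 0.07 × 0.04 = 0.002800
P(Relief train fails) [OR] = 1 − (1−0.12) × (1−0.29) × (1−0.002800) = 0.376949
P(Vent line down) [OR] = 1 − (1−0.376949) × (1−0.37) × (1−0.24) = 0.701683
P(Shutdown chain lost) [OR] = 1 − (1−0.11) × (1−0.701683) = 0.734498
P(Pipeline overpressure) [OR] = 1 − (1−0.834835) × (1−0.734498) = 0.956148
Rounded to 4 decimal places: P(Pipeline overpressure) ≈ 0.9561.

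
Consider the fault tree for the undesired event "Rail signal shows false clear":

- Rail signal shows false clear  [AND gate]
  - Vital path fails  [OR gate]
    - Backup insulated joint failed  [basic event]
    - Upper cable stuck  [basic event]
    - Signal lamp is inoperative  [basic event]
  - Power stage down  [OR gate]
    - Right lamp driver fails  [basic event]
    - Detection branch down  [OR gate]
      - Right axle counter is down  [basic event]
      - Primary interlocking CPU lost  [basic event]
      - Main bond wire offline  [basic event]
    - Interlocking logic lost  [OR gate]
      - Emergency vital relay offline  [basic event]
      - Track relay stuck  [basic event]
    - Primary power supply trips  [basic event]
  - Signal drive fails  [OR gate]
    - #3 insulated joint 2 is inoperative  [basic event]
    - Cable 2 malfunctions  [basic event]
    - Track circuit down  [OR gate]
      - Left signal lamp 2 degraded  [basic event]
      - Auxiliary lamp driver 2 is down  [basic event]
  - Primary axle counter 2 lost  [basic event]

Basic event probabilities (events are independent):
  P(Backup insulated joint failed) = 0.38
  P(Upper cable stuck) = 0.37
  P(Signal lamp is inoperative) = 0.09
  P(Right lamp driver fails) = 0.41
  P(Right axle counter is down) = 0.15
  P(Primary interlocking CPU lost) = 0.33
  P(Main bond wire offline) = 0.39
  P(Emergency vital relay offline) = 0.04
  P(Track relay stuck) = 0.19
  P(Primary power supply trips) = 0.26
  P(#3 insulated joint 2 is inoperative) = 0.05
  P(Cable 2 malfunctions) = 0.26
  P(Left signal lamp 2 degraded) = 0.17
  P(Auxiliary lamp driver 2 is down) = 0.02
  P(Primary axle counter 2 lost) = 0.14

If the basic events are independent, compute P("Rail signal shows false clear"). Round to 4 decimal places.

P(Vital path fails) [OR] = 1 − (1−0.38) × (1−0.37) × (1−0.09) = 0.644554
P(Detection branch down) [OR] = 1 − (1−0.15) × (1−0.33) × (1−0.39) = 0.652605
P(Interlocking logic lost) [OR] = 1 − (1−0.04) × (1−0.19) = 0.222400
P(Power stage down) [OR] = 1 − (1−0.41) × (1−0.652605) × (1−0.222400) × (1−0.26) = 0.882059
P(Track circuit down) [OR] = 1 − (1−0.17) × (1−0.02) = 0.186600
P(Signal drive fails) [OR] = 1 − (1−0.05) × (1−0.26) × (1−0.186600) = 0.428180
P(Rail signal shows false clear) [AND] = 0.644554 × 0.882059 × 0.428180 × 0.14 = 0.034081
Rounded to 4 decimal places: P(Rail signal shows false clear) ≈ 0.0341.

0.0341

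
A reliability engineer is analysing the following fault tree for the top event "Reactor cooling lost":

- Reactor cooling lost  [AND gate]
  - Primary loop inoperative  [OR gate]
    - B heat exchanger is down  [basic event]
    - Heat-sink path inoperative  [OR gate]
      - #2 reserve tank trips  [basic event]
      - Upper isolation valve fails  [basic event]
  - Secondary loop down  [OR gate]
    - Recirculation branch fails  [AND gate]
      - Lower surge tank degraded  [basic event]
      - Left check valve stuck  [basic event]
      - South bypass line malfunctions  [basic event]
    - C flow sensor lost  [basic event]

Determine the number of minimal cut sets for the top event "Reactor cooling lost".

Heat-sink path inoperative [OR]: union of children's cut sets → 2 cut set(s).
Primary loop inoperative [OR]: union of children's cut sets → 3 cut set(s).
Recirculation branch fails [AND]: one cut set from each child combined → 1 × 1 × 1 = 1 cut set(s).
Secondary loop down [OR]: union of children's cut sets → 2 cut set(s).
Reactor cooling lost [AND]: one cut set from each child combined → 3 × 2 = 6 cut set(s).
Minimal cut sets: {B heat exchanger is down, Left check valve stuck, Lower surge tank degraded, South bypass line malfunctions}; {B heat exchanger is down, C flow sensor lost}; {#2 reserve tank trips, Left check valve stuck, Lower surge tank degraded, South bypass line malfunctions}; {#2 reserve tank trips, C flow sensor lost}; {Left check valve stuck, Lower surge tank degraded, South bypass line malfunctions, Upper isolation valve fails}; {C flow sensor lost, Upper isolation valve fails}.

6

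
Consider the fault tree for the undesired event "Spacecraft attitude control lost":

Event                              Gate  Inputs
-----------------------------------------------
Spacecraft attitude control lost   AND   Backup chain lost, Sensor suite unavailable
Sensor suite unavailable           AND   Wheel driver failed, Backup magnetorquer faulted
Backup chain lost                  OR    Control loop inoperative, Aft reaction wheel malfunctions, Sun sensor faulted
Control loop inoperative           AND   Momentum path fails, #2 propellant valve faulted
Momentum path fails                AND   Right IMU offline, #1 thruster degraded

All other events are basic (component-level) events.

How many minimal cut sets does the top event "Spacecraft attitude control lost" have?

Momentum path fails [AND]: one cut set from each child combined → 1 × 1 = 1 cut set(s).
Control loop inoperative [AND]: one cut set from each child combined → 1 × 1 = 1 cut set(s).
Backup chain lost [OR]: union of children's cut sets → 3 cut set(s).
Sensor suite unavailable [AND]: one cut set from each child combined → 1 × 1 = 1 cut set(s).
Spacecraft attitude control lost [AND]: one cut set from each child combined → 3 × 1 = 3 cut set(s).
Minimal cut sets: {#1 thruster degraded, #2 propellant valve faulted, Backup magnetorquer faulted, Right IMU offline, Wheel driver failed}; {Aft reaction wheel malfunctions, Backup magnetorquer faulted, Wheel driver failed}; {Backup magnetorquer faulted, Sun sensor faulted, Wheel driver failed}.

3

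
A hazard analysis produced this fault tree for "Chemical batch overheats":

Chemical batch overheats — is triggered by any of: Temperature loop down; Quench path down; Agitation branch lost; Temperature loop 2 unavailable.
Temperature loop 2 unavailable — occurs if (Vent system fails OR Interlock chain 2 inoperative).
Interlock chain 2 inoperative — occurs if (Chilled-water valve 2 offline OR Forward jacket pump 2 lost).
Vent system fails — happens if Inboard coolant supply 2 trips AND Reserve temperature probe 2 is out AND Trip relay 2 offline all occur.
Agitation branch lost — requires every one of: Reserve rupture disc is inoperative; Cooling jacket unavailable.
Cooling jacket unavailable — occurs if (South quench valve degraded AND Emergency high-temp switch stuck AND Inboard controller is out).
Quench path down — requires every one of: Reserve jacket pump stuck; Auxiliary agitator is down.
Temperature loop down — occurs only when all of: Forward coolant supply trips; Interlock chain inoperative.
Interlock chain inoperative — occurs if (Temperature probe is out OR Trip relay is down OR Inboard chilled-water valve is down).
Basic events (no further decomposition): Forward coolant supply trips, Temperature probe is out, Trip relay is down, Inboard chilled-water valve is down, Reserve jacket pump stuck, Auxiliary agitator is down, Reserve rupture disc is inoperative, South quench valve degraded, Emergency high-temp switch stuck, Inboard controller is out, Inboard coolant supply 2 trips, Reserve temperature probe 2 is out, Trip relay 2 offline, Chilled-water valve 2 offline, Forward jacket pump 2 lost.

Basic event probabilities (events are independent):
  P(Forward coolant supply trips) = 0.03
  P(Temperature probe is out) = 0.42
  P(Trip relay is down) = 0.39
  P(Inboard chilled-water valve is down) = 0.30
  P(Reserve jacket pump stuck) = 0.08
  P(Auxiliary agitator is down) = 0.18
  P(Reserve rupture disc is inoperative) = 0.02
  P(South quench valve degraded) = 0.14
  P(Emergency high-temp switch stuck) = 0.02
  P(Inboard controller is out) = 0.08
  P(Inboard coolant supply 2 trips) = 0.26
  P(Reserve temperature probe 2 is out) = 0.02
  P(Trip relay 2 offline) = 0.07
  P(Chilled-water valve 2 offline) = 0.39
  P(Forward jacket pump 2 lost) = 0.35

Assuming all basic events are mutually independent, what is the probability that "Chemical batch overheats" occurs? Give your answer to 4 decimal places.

P(Interlock chain inoperative) [OR] = 1 − (1−0.42) × (1−0.39) × (1−0.30) = 0.752340
P(Temperature loop down) [AND] = 0.03 × 0.752340 = 0.022570
P(Quench path down) [AND] = 0.08 × 0.18 = 0.014400
P(Cooling jacket unavailable) [AND] = 0.14 × 0.02 × 0.08 = 0.000224
P(Agitation branch lost) [AND] = 0.02 × 0.000224 = 0.000004
P(Vent system fails) [AND] = 0.26 × 0.02 × 0.07 = 0.000364
P(Interlock chain 2 inoperative) [OR] = 1 − (1−0.39) × (1−0.35) = 0.603500
P(Temperature loop 2 unavailable) [OR] = 1 − (1−0.000364) × (1−0.603500) = 0.603644
P(Chemical batch overheats) [OR] = 1 − (1−0.022570) × (1−0.014400) × (1−0.000004) × (1−0.603644) = 0.618170
Rounded to 4 decimal places: P(Chemical batch overheats) ≈ 0.6182.

0.6182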